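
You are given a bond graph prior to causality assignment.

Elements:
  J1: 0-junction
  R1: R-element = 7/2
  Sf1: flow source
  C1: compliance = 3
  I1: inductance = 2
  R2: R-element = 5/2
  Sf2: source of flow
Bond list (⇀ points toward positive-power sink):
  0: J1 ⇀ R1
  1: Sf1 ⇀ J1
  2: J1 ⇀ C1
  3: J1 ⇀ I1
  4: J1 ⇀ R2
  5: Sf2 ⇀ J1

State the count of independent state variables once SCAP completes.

#1 stroke at Sf1  (source Sf1 imposes f)
#5 stroke at Sf2  (Sf2: flow source, stroke at near end)
#2 stroke at J1  (C1: C, integral causality)
#0 stroke at R1  (0-jn J1 has e-setter on 2)
#3 stroke at I1  (J1 effort already set via bond 2)
#4 stroke at R2  (J1 effort already set via bond 2)

2  (C1, I1 all integral)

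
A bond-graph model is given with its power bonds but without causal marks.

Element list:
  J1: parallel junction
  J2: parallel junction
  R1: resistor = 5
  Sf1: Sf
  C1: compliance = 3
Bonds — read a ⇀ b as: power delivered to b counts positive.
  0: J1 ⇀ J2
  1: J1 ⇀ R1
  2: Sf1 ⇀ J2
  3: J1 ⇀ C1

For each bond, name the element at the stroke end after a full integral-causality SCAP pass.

β2 |Sf1  (source Sf1 imposes f)
β0 |J2  (closing 0-jn rule on J2)
β3 |J1  (C1: C, integral causality)
β1 |R1  (J1 effort already set via bond 3)

bond 0 stroke→J2
bond 1 stroke→R1
bond 2 stroke→Sf1
bond 3 stroke→J1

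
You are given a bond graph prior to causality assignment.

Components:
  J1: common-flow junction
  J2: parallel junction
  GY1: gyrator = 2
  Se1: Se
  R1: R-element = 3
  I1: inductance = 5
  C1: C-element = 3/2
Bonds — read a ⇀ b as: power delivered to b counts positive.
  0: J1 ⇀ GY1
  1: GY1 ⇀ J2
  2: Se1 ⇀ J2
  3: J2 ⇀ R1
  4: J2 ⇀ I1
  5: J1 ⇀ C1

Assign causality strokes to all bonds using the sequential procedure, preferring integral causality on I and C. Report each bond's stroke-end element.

#0 stroke→GY1
#1 stroke→GY1
#2 stroke→J2
#3 stroke→R1
#4 stroke→I1
#5 stroke→J1

β2 →J2  (Se1: effort source, stroke at far end)
β1 →GY1  (common-e at J2 fixed by 2)
β3 →R1  (0-jn J2 has e-setter on 2)
β4 →I1  (J2: bond 2 brought effort, rest push out)
β0 →GY1  (GY GY1: same side as bond 1)
β5 →J1  (common-f at J1 fixed by 0)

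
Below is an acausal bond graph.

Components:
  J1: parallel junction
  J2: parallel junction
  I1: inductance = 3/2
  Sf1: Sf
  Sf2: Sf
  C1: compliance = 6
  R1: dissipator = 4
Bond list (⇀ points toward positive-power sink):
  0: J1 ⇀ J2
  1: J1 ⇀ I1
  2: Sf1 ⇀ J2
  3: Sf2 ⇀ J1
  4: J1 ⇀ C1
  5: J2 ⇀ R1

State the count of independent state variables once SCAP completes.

2  (C1, I1 all integral)

b2 stroke at Sf1  (Sf1: flow source, stroke at near end)
b3 stroke at Sf2  (Sf2: flow source, stroke at near end)
b1 stroke at I1  (prefer integral on I1)
b4 stroke at J1  (C1 integral (e out))
b0 stroke at J2  (J1 effort already set via bond 4)
b5 stroke at R1  (J2: bond 0 brought effort, rest push out)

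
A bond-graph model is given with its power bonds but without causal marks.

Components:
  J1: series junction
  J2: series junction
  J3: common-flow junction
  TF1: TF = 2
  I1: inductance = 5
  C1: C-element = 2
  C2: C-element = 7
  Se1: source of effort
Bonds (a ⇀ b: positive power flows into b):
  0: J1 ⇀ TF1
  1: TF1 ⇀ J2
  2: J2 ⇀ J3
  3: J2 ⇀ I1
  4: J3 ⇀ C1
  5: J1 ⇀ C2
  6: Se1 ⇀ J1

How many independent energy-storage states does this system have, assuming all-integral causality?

β6 stroke→J1  (Se1 fixes effort; stroke away)
β3 stroke→I1  (I1 outputs flow p/I1)
β1 stroke→J2  (J2 flow already set via bond 3)
β2 stroke→J2  (1-jn J2 has f-setter on 3)
β4 stroke→J3  (J3 flow already set via bond 2)
β0 stroke→TF1  (TF1: transformer flips bond 1)
β5 stroke→J1  (J1 flow already set via bond 0)

3  (C1, C2, I1 all integral)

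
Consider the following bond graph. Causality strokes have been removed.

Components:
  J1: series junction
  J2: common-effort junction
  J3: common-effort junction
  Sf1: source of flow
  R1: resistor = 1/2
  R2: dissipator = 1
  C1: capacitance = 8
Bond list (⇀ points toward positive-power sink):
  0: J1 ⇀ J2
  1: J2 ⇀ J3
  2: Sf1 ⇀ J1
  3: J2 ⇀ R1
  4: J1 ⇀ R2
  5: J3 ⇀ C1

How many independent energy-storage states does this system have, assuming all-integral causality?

1  (C1 all integral)

β2 →Sf1  (source Sf1 imposes f)
β0 →J1  (J1 flow already set via bond 2)
β4 →J1  (J1: bond 2 brought flow, rest push out)
β5 →J3  (C1 outputs effort q/C1)
β1 →J2  (common-e at J3 fixed by 5)
β3 →R1  (common-e at J2 fixed by 1)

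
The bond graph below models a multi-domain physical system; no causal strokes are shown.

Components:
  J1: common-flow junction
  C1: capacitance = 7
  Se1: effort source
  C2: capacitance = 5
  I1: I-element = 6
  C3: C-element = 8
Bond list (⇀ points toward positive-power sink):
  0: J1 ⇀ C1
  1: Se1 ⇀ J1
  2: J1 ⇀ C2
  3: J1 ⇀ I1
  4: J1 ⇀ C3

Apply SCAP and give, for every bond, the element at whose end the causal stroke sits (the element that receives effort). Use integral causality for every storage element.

β0 |J1
β1 |J1
β2 |J1
β3 |I1
β4 |J1

bond 1 →J1  (Se1: effort source, stroke at far end)
bond 0 →J1  (C1 outputs effort q/C1)
bond 2 →J1  (C2: C, integral causality)
bond 3 →I1  (I1 outputs flow p/I1)
bond 4 →J1  (1-jn J1 has f-setter on 3)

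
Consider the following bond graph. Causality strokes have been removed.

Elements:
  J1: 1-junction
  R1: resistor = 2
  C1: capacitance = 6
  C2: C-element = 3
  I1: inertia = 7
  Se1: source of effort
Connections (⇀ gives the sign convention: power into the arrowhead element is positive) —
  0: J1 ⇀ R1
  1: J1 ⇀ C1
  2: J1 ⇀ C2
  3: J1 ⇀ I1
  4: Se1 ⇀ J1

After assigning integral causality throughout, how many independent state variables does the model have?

#4 stroke→J1  (Se1 (Se) sets effort on bond)
#1 stroke→J1  (C1: C, integral causality)
#2 stroke→J1  (C2 integral (e out))
#3 stroke→I1  (I1: I, integral causality)
#0 stroke→J1  (common-f at J1 fixed by 3)

3  (C1, C2, I1 all integral)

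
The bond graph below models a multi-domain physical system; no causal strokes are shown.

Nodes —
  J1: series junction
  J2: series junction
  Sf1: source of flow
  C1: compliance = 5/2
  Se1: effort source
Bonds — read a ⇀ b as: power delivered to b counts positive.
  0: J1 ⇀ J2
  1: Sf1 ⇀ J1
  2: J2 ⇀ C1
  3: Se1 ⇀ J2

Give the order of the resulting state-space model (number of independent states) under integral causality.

β1 stroke→Sf1  (source Sf1 imposes f)
β3 stroke→J2  (Se1 fixes effort; stroke away)
β0 stroke→J1  (common-f at J1 fixed by 1)
β2 stroke→J2  (1-jn J2 has f-setter on 0)

1  (C1 all integral)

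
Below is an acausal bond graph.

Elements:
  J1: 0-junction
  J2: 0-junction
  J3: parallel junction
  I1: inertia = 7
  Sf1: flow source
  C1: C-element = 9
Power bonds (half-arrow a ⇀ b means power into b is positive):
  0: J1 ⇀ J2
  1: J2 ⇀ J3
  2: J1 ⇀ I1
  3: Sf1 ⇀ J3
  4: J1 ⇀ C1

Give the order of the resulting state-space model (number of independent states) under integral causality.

#3 stroke→Sf1  (source Sf1 imposes f)
#1 stroke→J3  (J3 needs exactly one e-in)
#0 stroke→J2  (only one effort-in slot at J2)
#2 stroke→I1  (I1: I, integral causality)
#4 stroke→J1  (J1: last free bond brings effort in)

2  (C1, I1 all integral)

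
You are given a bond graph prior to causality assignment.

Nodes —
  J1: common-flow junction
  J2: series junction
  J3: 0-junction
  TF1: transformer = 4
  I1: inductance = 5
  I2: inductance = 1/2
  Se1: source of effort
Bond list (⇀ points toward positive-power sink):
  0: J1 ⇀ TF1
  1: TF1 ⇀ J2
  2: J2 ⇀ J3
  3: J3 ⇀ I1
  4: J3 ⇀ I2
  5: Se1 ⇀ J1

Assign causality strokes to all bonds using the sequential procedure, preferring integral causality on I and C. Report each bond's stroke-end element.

b0 stroke→TF1
b1 stroke→J2
b2 stroke→J3
b3 stroke→I1
b4 stroke→I2
b5 stroke→J1

bond 5 |J1  (Se1 (Se) sets effort on bond)
bond 0 |TF1  (only one flow-in slot at J1)
bond 1 |J2  (through TF1, causality passes straight; one stroke at TF1)
bond 2 |J3  (J2 needs exactly one f-in)
bond 3 |I1  (0-jn J3 has e-setter on 2)
bond 4 |I2  (J3 effort already set via bond 2)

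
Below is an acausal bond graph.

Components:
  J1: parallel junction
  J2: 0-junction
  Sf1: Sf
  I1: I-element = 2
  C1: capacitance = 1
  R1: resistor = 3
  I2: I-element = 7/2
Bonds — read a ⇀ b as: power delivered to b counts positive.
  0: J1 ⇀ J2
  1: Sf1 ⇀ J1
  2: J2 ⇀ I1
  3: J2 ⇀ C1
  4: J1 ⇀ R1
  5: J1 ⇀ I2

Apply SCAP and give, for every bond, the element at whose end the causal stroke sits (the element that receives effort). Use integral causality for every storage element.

#1 stroke at Sf1  (Sf1 (Sf) sets flow on bond)
#2 stroke at I1  (prefer integral on I1)
#3 stroke at J2  (C1 integral (e out))
#0 stroke at J1  (0-jn J2 has e-setter on 3)
#4 stroke at R1  (J1 effort already set via bond 0)
#5 stroke at I2  (common-e at J1 fixed by 0)

#0 →J1
#1 →Sf1
#2 →I1
#3 →J2
#4 →R1
#5 →I2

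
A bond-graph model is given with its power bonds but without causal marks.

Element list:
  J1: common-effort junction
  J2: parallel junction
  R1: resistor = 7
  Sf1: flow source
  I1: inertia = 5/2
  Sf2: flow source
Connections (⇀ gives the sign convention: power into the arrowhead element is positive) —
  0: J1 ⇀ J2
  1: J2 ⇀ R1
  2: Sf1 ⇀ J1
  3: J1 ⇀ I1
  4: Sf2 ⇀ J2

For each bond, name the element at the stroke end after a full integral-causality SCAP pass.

#2 stroke at Sf1  (source Sf1 imposes f)
#4 stroke at Sf2  (Sf2 (Sf) sets flow on bond)
#3 stroke at I1  (I1 outputs flow p/I1)
#0 stroke at J1  (closing 0-jn rule on J1)
#1 stroke at J2  (J2 needs exactly one e-in)

b0 →J1
b1 →J2
b2 →Sf1
b3 →I1
b4 →Sf2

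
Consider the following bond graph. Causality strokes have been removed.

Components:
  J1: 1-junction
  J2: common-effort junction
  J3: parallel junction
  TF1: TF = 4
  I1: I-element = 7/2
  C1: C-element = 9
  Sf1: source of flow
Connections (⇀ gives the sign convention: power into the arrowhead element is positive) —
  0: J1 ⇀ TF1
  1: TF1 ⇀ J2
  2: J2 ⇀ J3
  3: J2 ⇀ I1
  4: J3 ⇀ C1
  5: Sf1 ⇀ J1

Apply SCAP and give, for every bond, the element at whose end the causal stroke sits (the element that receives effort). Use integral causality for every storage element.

#5 stroke at Sf1  (source Sf1 imposes f)
#0 stroke at J1  (J1: bond 5 brought flow, rest push out)
#1 stroke at TF1  (TF1 one-in-one-out from 0)
#3 stroke at I1  (I1 outputs flow p/I1)
#2 stroke at J2  (only one effort-in slot at J2)
#4 stroke at J3  (only one effort-in slot at J3)

#0 stroke at J1
#1 stroke at TF1
#2 stroke at J2
#3 stroke at I1
#4 stroke at J3
#5 stroke at Sf1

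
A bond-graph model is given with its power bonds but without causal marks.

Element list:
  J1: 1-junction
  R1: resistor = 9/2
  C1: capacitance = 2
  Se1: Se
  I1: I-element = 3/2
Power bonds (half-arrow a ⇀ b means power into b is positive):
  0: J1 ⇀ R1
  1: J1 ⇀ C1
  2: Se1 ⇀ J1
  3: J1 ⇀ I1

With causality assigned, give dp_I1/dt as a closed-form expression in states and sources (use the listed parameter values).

dp_I1/dt = E_Se1 - 3*p_I1 - q_C1/2

bond 2 stroke at J1  (Se1: effort source, stroke at far end)
bond 1 stroke at J1  (C1 outputs effort q/C1)
bond 3 stroke at I1  (I1 integral (f out))
bond 0 stroke at J1  (J1 flow already set via bond 3)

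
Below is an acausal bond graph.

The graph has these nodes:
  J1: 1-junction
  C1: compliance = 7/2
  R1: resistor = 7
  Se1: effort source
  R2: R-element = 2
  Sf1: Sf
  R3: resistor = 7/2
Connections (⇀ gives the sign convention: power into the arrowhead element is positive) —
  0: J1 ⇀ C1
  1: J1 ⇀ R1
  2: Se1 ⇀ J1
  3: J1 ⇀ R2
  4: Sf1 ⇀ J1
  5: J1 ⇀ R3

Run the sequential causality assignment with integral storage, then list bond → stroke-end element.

β0 stroke at J1
β1 stroke at J1
β2 stroke at J1
β3 stroke at J1
β4 stroke at Sf1
β5 stroke at J1

β2 stroke→J1  (Se1 fixes effort; stroke away)
β4 stroke→Sf1  (source Sf1 imposes f)
β0 stroke→J1  (J1 flow already set via bond 4)
β1 stroke→J1  (J1: bond 4 brought flow, rest push out)
β3 stroke→J1  (common-f at J1 fixed by 4)
β5 stroke→J1  (J1 flow already set via bond 4)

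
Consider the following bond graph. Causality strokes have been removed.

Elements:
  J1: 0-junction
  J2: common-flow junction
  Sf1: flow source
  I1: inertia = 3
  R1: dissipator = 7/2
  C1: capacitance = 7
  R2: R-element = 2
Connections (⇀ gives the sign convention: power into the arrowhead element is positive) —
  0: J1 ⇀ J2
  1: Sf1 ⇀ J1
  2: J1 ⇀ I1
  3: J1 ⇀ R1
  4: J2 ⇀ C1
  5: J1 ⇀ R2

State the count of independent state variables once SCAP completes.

2  (C1, I1 all integral)

bond 1 →Sf1  (Sf1: flow source, stroke at near end)
bond 2 →I1  (I1 outputs flow p/I1)
bond 4 →J2  (C1 integral (e out))
bond 0 →J1  (only one flow-in slot at J2)
bond 3 →R1  (J1 effort already set via bond 0)
bond 5 →R2  (common-e at J1 fixed by 0)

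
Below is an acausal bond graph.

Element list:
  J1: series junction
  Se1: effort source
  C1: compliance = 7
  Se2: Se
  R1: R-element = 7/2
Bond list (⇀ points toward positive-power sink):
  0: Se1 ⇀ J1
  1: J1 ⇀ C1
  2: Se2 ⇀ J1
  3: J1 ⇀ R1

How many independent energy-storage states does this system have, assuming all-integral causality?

b0 |J1  (Se1: effort source, stroke at far end)
b2 |J1  (Se2 (Se) sets effort on bond)
b1 |J1  (prefer integral on C1)
b3 |R1  (J1 needs exactly one f-in)

1  (C1 all integral)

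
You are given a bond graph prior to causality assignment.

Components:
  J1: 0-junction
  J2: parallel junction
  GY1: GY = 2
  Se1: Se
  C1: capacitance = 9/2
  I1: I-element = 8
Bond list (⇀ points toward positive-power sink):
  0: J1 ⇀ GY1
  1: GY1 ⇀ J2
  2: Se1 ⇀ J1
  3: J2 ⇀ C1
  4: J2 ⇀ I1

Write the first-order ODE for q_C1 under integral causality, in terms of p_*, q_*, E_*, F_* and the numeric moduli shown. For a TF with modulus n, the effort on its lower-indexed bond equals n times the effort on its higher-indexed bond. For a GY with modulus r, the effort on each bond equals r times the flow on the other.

bond 2 stroke at J1  (Se1: effort source, stroke at far end)
bond 0 stroke at GY1  (common-e at J1 fixed by 2)
bond 1 stroke at GY1  (through GY1, causality inverts; strokes same side of GY1)
bond 3 stroke at J2  (prefer integral on C1)
bond 4 stroke at I1  (J2: bond 3 brought effort, rest push out)

dq_C1/dt = E_Se1/2 - p_I1/8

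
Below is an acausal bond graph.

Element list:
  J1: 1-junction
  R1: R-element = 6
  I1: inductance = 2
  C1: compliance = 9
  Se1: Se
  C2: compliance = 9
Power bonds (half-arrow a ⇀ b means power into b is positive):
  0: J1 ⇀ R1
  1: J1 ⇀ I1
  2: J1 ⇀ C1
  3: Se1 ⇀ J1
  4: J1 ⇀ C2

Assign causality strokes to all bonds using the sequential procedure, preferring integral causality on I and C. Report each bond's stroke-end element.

β3 stroke→J1  (source Se1 imposes e)
β1 stroke→I1  (prefer integral on I1)
β0 stroke→J1  (J1 flow already set via bond 1)
β2 stroke→J1  (J1 flow already set via bond 1)
β4 stroke→J1  (J1: bond 1 brought flow, rest push out)

b0 stroke→J1
b1 stroke→I1
b2 stroke→J1
b3 stroke→J1
b4 stroke→J1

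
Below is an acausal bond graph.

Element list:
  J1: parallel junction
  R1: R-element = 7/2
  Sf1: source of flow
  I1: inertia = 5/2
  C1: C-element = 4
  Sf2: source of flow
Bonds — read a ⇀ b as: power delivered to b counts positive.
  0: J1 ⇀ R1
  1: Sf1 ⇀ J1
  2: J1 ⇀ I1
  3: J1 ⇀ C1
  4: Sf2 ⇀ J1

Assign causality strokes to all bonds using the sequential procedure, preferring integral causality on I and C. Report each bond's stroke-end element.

β0 stroke→R1
β1 stroke→Sf1
β2 stroke→I1
β3 stroke→J1
β4 stroke→Sf2

b1 |Sf1  (Sf1 (Sf) sets flow on bond)
b4 |Sf2  (Sf2 fixes flow; stroke at Sf2)
b2 |I1  (prefer integral on I1)
b3 |J1  (prefer integral on C1)
b0 |R1  (J1: bond 3 brought effort, rest push out)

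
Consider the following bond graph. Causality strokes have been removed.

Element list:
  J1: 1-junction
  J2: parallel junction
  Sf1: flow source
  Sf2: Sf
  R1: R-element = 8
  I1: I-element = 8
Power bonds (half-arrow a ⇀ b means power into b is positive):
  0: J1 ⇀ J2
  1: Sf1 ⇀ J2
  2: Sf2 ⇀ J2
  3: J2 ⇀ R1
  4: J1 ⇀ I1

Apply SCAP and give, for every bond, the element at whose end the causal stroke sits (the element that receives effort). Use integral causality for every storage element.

bond 1 |Sf1  (Sf1 (Sf) sets flow on bond)
bond 2 |Sf2  (Sf2 (Sf) sets flow on bond)
bond 4 |I1  (I1 integral (f out))
bond 0 |J1  (J1 flow already set via bond 4)
bond 3 |J2  (J2: last free bond brings effort in)

bond 0 |J1
bond 1 |Sf1
bond 2 |Sf2
bond 3 |J2
bond 4 |I1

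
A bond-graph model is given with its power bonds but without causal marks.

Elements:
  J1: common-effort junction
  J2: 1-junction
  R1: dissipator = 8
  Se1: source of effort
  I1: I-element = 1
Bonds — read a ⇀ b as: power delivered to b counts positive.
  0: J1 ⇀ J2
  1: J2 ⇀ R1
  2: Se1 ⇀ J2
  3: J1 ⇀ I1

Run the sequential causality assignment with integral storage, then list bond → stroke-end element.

β2 stroke at J2  (Se1: effort source, stroke at far end)
β3 stroke at I1  (I1 outputs flow p/I1)
β0 stroke at J1  (only one effort-in slot at J1)
β1 stroke at J2  (common-f at J2 fixed by 0)

b0 stroke at J1
b1 stroke at J2
b2 stroke at J2
b3 stroke at I1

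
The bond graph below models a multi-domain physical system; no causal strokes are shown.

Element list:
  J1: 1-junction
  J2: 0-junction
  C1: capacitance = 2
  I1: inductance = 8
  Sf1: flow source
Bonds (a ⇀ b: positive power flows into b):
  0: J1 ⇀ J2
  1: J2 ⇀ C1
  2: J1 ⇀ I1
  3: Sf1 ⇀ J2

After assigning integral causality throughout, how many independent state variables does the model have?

2  (C1, I1 all integral)

#3 stroke→Sf1  (Sf1: flow source, stroke at near end)
#1 stroke→J2  (C1 integral (e out))
#0 stroke→J1  (J2 effort already set via bond 1)
#2 stroke→I1  (only one flow-in slot at J1)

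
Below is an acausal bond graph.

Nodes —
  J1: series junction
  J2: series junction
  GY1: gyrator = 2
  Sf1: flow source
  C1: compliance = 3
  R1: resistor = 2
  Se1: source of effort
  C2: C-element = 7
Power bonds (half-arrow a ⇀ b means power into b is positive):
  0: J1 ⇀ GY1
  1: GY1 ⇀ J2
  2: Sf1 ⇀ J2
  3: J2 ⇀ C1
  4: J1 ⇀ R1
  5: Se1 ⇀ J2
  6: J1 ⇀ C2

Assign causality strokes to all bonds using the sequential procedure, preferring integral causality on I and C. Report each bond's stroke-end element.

b0 stroke→J1
b1 stroke→J2
b2 stroke→Sf1
b3 stroke→J2
b4 stroke→R1
b5 stroke→J2
b6 stroke→J1

#2 →Sf1  (source Sf1 imposes f)
#5 →J2  (Se1 (Se) sets effort on bond)
#1 →J2  (1-jn J2 has f-setter on 2)
#3 →J2  (J2 flow already set via bond 2)
#0 →J1  (GY1 both-in/both-out from 1)
#6 →J1  (C2: C, integral causality)
#4 →R1  (J1 needs exactly one f-in)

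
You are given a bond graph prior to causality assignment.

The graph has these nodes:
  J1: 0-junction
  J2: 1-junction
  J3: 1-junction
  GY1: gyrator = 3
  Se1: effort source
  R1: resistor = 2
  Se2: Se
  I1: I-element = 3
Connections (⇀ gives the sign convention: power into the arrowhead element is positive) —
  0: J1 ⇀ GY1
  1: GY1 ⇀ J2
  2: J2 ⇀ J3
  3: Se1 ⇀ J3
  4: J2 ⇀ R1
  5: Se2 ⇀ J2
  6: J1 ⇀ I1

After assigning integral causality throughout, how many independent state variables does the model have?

#3 stroke→J3  (Se1: effort source, stroke at far end)
#5 stroke→J2  (Se2: effort source, stroke at far end)
#2 stroke→J2  (J3: last free bond brings flow in)
#6 stroke→I1  (prefer integral on I1)
#0 stroke→J1  (closing 0-jn rule on J1)
#1 stroke→J2  (GY1: gyrator matches bond 0)
#4 stroke→R1  (closing 1-jn rule on J2)

1  (I1 all integral)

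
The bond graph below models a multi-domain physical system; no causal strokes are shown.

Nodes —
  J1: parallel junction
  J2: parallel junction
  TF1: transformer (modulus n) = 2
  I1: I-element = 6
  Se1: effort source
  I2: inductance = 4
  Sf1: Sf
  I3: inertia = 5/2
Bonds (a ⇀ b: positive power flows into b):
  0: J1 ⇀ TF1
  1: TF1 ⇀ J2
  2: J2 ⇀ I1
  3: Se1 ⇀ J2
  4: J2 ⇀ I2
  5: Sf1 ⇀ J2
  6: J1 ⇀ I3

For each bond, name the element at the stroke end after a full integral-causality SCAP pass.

#3 stroke at J2  (Se1: effort source, stroke at far end)
#5 stroke at Sf1  (Sf1: flow source, stroke at near end)
#1 stroke at TF1  (common-e at J2 fixed by 3)
#2 stroke at I1  (J2 effort already set via bond 3)
#4 stroke at I2  (J2 effort already set via bond 3)
#0 stroke at J1  (TF TF1: opposite of bond 1)
#6 stroke at I3  (0-jn J1 has e-setter on 0)

b0 →J1
b1 →TF1
b2 →I1
b3 →J2
b4 →I2
b5 →Sf1
b6 →I3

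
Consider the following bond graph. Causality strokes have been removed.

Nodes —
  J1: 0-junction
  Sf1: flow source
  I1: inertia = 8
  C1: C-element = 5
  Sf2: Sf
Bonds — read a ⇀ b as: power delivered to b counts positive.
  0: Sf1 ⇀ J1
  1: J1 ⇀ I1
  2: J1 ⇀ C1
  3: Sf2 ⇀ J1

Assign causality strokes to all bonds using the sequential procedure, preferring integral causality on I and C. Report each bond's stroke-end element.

β0 stroke at Sf1  (Sf1: flow source, stroke at near end)
β3 stroke at Sf2  (Sf2: flow source, stroke at near end)
β1 stroke at I1  (I1 integral (f out))
β2 stroke at J1  (only one effort-in slot at J1)

bond 0 |Sf1
bond 1 |I1
bond 2 |J1
bond 3 |Sf2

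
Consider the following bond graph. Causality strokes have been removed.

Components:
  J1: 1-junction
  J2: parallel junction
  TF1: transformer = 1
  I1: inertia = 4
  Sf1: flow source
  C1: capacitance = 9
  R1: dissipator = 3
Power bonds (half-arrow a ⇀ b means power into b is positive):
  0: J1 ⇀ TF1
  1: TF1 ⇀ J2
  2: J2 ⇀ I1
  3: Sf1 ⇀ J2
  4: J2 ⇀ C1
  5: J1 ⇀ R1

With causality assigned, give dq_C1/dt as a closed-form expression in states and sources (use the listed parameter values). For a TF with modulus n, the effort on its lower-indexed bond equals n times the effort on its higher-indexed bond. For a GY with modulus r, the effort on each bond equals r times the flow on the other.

dq_C1/dt = F_Sf1 - p_I1/4 - q_C1/27

β3 stroke→Sf1  (Sf1: flow source, stroke at near end)
β2 stroke→I1  (I1 integral (f out))
β4 stroke→J2  (C1 integral (e out))
β1 stroke→TF1  (0-jn J2 has e-setter on 4)
β0 stroke→J1  (TF1: transformer flips bond 1)
β5 stroke→R1  (closing 1-jn rule on J1)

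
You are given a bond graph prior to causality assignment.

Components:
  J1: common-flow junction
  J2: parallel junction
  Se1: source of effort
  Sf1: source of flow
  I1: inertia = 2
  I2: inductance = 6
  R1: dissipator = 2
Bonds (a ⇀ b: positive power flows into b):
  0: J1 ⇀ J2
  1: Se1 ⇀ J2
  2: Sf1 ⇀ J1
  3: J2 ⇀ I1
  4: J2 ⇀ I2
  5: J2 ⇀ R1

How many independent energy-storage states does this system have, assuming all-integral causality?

2  (I1, I2 all integral)

β1 |J2  (Se1 fixes effort; stroke away)
β2 |Sf1  (Sf1: flow source, stroke at near end)
β0 |J1  (common-f at J1 fixed by 2)
β3 |I1  (common-e at J2 fixed by 1)
β4 |I2  (common-e at J2 fixed by 1)
β5 |R1  (0-jn J2 has e-setter on 1)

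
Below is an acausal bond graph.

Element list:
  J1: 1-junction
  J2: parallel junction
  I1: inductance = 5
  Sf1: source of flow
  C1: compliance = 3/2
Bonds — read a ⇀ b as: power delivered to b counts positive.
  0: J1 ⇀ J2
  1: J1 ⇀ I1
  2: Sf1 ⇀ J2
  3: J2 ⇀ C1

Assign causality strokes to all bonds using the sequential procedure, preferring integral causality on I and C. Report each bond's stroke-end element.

b2 stroke at Sf1  (Sf1: flow source, stroke at near end)
b1 stroke at I1  (I1 integral (f out))
b0 stroke at J1  (common-f at J1 fixed by 1)
b3 stroke at J2  (J2 needs exactly one e-in)

#0 →J1
#1 →I1
#2 →Sf1
#3 →J2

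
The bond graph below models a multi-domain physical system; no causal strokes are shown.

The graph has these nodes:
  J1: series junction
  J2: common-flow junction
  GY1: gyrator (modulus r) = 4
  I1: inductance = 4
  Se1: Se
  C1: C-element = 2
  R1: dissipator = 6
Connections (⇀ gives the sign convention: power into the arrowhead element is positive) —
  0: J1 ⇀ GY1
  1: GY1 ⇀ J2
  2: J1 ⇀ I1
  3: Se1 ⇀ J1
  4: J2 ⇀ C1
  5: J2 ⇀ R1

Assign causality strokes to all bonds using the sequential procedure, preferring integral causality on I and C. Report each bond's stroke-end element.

#3 stroke at J1  (Se1 (Se) sets effort on bond)
#2 stroke at I1  (I1: I, integral causality)
#0 stroke at J1  (common-f at J1 fixed by 2)
#1 stroke at J2  (through GY1, causality inverts; strokes same side of GY1)
#4 stroke at J2  (C1 integral (e out))
#5 stroke at R1  (J2 needs exactly one f-in)

#0 stroke at J1
#1 stroke at J2
#2 stroke at I1
#3 stroke at J1
#4 stroke at J2
#5 stroke at R1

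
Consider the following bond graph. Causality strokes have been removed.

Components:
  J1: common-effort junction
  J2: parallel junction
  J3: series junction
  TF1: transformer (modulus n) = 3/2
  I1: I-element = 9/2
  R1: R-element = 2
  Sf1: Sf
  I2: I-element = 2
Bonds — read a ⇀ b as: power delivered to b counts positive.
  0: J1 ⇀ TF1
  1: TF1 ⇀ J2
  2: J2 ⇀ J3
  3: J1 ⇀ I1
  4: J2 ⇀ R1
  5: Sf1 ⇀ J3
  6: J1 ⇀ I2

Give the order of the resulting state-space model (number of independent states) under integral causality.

β5 stroke→Sf1  (source Sf1 imposes f)
β2 stroke→J3  (common-f at J3 fixed by 5)
β3 stroke→I1  (I1 integral (f out))
β6 stroke→I2  (prefer integral on I2)
β0 stroke→J1  (closing 0-jn rule on J1)
β1 stroke→TF1  (TF TF1: opposite of bond 0)
β4 stroke→J2  (only one effort-in slot at J2)

2  (I1, I2 all integral)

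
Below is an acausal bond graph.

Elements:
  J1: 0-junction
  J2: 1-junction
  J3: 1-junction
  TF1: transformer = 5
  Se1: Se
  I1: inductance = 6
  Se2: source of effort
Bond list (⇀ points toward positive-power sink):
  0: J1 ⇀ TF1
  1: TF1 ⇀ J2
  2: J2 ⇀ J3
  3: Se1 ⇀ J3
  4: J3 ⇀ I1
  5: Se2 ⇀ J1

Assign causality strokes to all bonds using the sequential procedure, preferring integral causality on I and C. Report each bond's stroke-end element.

#0 stroke→TF1
#1 stroke→J2
#2 stroke→J3
#3 stroke→J3
#4 stroke→I1
#5 stroke→J1

b3 |J3  (Se1: effort source, stroke at far end)
b5 |J1  (Se2 (Se) sets effort on bond)
b0 |TF1  (J1: bond 5 brought effort, rest push out)
b1 |J2  (TF TF1: opposite of bond 0)
b2 |J3  (only one flow-in slot at J2)
b4 |I1  (J3 needs exactly one f-in)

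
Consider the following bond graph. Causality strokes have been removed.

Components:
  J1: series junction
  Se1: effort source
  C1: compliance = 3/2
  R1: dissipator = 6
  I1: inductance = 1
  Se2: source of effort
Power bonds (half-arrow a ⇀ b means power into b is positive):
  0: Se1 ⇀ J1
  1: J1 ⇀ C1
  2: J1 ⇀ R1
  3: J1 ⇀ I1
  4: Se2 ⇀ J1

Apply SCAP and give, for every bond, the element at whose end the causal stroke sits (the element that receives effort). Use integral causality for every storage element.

b0 stroke→J1  (Se1: effort source, stroke at far end)
b4 stroke→J1  (Se2 fixes effort; stroke away)
b1 stroke→J1  (C1 outputs effort q/C1)
b3 stroke→I1  (prefer integral on I1)
b2 stroke→J1  (J1 flow already set via bond 3)

b0 stroke at J1
b1 stroke at J1
b2 stroke at J1
b3 stroke at I1
b4 stroke at J1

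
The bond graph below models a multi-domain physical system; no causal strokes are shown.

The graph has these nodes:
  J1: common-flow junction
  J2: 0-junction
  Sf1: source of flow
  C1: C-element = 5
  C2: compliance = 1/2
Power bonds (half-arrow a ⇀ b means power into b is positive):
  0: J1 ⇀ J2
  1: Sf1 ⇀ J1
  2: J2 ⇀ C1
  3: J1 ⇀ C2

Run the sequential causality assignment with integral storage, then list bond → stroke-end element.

β0 stroke→J1
β1 stroke→Sf1
β2 stroke→J2
β3 stroke→J1

#1 stroke→Sf1  (Sf1 (Sf) sets flow on bond)
#0 stroke→J1  (J1 flow already set via bond 1)
#3 stroke→J1  (J1 flow already set via bond 1)
#2 stroke→J2  (J2 needs exactly one e-in)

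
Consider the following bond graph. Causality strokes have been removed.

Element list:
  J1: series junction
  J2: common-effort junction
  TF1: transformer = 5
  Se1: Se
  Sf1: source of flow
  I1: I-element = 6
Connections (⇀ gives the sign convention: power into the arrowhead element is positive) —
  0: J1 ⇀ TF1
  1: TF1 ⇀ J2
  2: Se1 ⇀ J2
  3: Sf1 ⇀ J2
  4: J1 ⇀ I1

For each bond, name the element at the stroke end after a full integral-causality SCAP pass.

bond 0 →J1
bond 1 →TF1
bond 2 →J2
bond 3 →Sf1
bond 4 →I1

bond 2 |J2  (Se1 (Se) sets effort on bond)
bond 3 |Sf1  (Sf1: flow source, stroke at near end)
bond 1 |TF1  (0-jn J2 has e-setter on 2)
bond 0 |J1  (TF TF1: opposite of bond 1)
bond 4 |I1  (only one flow-in slot at J1)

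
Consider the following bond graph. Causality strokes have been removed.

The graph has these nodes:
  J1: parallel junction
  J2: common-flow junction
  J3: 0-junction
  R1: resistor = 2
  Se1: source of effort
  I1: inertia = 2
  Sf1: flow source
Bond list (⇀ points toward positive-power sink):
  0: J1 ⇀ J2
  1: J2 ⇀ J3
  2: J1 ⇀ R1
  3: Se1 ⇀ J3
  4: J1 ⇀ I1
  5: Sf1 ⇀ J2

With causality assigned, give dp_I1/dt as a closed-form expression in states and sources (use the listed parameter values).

dp_I1/dt = -2*F_Sf1 - p_I1

b3 |J3  (Se1 (Se) sets effort on bond)
b5 |Sf1  (source Sf1 imposes f)
b0 |J2  (J2 flow already set via bond 5)
b1 |J2  (1-jn J2 has f-setter on 5)
b4 |I1  (I1: I, integral causality)
b2 |J1  (closing 0-jn rule on J1)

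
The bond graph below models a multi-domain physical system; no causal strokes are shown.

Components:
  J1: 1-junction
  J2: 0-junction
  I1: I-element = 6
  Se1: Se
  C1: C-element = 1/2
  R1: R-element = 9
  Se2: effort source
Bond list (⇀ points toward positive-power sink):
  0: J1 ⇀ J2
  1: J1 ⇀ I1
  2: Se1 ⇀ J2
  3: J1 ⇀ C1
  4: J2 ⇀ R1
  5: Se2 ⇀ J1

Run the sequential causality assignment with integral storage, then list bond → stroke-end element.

bond 2 stroke at J2  (source Se1 imposes e)
bond 5 stroke at J1  (Se2: effort source, stroke at far end)
bond 0 stroke at J1  (0-jn J2 has e-setter on 2)
bond 4 stroke at R1  (0-jn J2 has e-setter on 2)
bond 1 stroke at I1  (I1 outputs flow p/I1)
bond 3 stroke at J1  (common-f at J1 fixed by 1)

bond 0 |J1
bond 1 |I1
bond 2 |J2
bond 3 |J1
bond 4 |R1
bond 5 |J1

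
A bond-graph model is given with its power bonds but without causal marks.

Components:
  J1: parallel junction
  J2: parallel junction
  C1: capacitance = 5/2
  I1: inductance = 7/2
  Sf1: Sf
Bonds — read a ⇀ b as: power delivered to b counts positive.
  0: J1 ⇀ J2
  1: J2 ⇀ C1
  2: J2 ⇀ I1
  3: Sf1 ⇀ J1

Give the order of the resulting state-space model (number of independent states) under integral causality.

2  (C1, I1 all integral)

b3 stroke→Sf1  (Sf1 (Sf) sets flow on bond)
b0 stroke→J1  (only one effort-in slot at J1)
b1 stroke→J2  (C1 outputs effort q/C1)
b2 stroke→I1  (common-e at J2 fixed by 1)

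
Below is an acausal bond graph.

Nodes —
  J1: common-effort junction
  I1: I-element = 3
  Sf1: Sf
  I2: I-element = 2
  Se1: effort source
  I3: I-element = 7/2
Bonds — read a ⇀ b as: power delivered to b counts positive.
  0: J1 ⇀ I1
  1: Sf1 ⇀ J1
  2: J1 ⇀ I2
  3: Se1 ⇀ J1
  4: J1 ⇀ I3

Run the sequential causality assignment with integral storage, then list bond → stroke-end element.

#0 stroke at I1
#1 stroke at Sf1
#2 stroke at I2
#3 stroke at J1
#4 stroke at I3

bond 1 stroke→Sf1  (Sf1: flow source, stroke at near end)
bond 3 stroke→J1  (Se1 fixes effort; stroke away)
bond 0 stroke→I1  (common-e at J1 fixed by 3)
bond 2 stroke→I2  (0-jn J1 has e-setter on 3)
bond 4 stroke→I3  (0-jn J1 has e-setter on 3)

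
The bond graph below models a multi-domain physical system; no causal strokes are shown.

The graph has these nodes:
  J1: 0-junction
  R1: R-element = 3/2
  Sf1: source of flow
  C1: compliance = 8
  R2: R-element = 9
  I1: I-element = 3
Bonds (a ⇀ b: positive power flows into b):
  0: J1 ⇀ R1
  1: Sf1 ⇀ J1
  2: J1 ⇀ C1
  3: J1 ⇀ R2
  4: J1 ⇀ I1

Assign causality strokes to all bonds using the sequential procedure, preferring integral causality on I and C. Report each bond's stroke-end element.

b0 →R1
b1 →Sf1
b2 →J1
b3 →R2
b4 →I1

b1 →Sf1  (Sf1 (Sf) sets flow on bond)
b2 →J1  (C1: C, integral causality)
b0 →R1  (J1: bond 2 brought effort, rest push out)
b3 →R2  (J1 effort already set via bond 2)
b4 →I1  (J1: bond 2 brought effort, rest push out)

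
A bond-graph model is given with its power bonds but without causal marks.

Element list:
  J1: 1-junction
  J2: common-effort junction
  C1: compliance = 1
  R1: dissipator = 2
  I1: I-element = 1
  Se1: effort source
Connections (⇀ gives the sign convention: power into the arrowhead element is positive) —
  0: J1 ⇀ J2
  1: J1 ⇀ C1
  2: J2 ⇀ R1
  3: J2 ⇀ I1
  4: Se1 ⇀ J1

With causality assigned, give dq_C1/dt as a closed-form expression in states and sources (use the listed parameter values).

dq_C1/dt = E_Se1/2 + p_I1 - q_C1/2

#4 stroke at J1  (source Se1 imposes e)
#1 stroke at J1  (C1: C, integral causality)
#0 stroke at J2  (J1 needs exactly one f-in)
#2 stroke at R1  (0-jn J2 has e-setter on 0)
#3 stroke at I1  (J2: bond 0 brought effort, rest push out)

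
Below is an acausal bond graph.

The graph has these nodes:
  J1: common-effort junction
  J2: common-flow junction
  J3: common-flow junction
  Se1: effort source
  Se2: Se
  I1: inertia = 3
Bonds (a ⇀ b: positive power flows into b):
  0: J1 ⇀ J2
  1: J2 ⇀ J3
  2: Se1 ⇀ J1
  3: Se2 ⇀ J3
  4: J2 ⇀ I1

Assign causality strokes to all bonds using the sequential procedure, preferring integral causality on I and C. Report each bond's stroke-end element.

bond 0 →J2
bond 1 →J2
bond 2 →J1
bond 3 →J3
bond 4 →I1

b2 stroke→J1  (Se1: effort source, stroke at far end)
b3 stroke→J3  (Se2 fixes effort; stroke away)
b0 stroke→J2  (common-e at J1 fixed by 2)
b1 stroke→J2  (only one flow-in slot at J3)
b4 stroke→I1  (only one flow-in slot at J2)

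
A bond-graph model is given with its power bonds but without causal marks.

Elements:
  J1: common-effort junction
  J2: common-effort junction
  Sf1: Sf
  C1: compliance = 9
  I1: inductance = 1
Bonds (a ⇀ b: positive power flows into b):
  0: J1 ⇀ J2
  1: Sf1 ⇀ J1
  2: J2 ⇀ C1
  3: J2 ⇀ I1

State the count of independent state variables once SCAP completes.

2  (C1, I1 all integral)

bond 1 |Sf1  (source Sf1 imposes f)
bond 0 |J1  (closing 0-jn rule on J1)
bond 2 |J2  (C1 outputs effort q/C1)
bond 3 |I1  (0-jn J2 has e-setter on 2)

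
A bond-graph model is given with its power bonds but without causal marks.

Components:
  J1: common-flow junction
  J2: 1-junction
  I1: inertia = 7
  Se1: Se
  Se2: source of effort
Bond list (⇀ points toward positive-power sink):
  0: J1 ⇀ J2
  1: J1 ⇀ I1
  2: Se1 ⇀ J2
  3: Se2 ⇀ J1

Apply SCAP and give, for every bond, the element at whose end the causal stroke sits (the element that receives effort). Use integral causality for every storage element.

bond 0 |J1
bond 1 |I1
bond 2 |J2
bond 3 |J1

#2 stroke→J2  (source Se1 imposes e)
#3 stroke→J1  (Se2 (Se) sets effort on bond)
#0 stroke→J1  (closing 1-jn rule on J2)
#1 stroke→I1  (J1: last free bond brings flow in)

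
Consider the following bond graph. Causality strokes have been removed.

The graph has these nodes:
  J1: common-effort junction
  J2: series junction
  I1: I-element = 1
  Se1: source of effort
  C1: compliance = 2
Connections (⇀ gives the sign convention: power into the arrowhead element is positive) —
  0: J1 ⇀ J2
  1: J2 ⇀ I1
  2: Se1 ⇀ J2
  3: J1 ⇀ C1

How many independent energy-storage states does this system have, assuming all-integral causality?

2  (C1, I1 all integral)

b2 |J2  (Se1: effort source, stroke at far end)
b1 |I1  (prefer integral on I1)
b0 |J2  (1-jn J2 has f-setter on 1)
b3 |J1  (closing 0-jn rule on J1)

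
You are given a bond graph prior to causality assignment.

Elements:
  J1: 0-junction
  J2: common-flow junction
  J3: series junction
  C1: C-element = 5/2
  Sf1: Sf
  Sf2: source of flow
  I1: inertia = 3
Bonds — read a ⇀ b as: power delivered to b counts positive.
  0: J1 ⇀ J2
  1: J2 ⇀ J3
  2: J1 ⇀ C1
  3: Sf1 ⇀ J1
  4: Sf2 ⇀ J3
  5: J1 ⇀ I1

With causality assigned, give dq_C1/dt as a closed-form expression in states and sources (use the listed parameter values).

dq_C1/dt = F_Sf1 - F_Sf2 - p_I1/3

bond 3 stroke at Sf1  (Sf1: flow source, stroke at near end)
bond 4 stroke at Sf2  (Sf2 fixes flow; stroke at Sf2)
bond 1 stroke at J3  (1-jn J3 has f-setter on 4)
bond 0 stroke at J2  (1-jn J2 has f-setter on 1)
bond 2 stroke at J1  (C1: C, integral causality)
bond 5 stroke at I1  (common-e at J1 fixed by 2)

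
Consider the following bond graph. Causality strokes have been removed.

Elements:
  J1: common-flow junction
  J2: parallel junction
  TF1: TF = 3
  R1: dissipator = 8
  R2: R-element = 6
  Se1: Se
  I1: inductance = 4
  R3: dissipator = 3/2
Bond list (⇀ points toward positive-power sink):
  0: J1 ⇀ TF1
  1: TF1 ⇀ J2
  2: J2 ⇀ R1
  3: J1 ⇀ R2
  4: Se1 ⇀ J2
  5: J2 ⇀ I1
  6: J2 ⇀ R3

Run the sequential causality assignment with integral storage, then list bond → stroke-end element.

β4 |J2  (Se1: effort source, stroke at far end)
β1 |TF1  (J2: bond 4 brought effort, rest push out)
β2 |R1  (J2: bond 4 brought effort, rest push out)
β5 |I1  (common-e at J2 fixed by 4)
β6 |R3  (0-jn J2 has e-setter on 4)
β0 |J1  (TF1: transformer flips bond 1)
β3 |R2  (only one flow-in slot at J1)

b0 →J1
b1 →TF1
b2 →R1
b3 →R2
b4 →J2
b5 →I1
b6 →R3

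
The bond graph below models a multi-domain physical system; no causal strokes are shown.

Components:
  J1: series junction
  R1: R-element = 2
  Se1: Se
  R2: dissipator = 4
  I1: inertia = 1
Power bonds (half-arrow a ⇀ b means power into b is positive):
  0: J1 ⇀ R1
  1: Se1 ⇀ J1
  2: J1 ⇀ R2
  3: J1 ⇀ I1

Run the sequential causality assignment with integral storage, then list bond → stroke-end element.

bond 1 →J1  (Se1: effort source, stroke at far end)
bond 3 →I1  (prefer integral on I1)
bond 0 →J1  (common-f at J1 fixed by 3)
bond 2 →J1  (1-jn J1 has f-setter on 3)

bond 0 stroke at J1
bond 1 stroke at J1
bond 2 stroke at J1
bond 3 stroke at I1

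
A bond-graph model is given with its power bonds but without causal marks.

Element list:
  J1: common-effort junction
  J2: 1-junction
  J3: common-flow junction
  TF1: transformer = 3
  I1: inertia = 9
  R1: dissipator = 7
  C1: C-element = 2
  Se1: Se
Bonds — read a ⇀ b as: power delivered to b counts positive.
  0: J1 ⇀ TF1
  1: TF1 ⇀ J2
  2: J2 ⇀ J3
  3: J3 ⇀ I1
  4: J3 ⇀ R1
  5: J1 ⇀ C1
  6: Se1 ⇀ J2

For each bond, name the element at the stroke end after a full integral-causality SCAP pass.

#0 stroke→TF1
#1 stroke→J2
#2 stroke→J3
#3 stroke→I1
#4 stroke→J3
#5 stroke→J1
#6 stroke→J2

bond 6 |J2  (source Se1 imposes e)
bond 3 |I1  (I1 outputs flow p/I1)
bond 2 |J3  (J3: bond 3 brought flow, rest push out)
bond 4 |J3  (common-f at J3 fixed by 3)
bond 1 |J2  (J2: bond 2 brought flow, rest push out)
bond 0 |TF1  (TF1 one-in-one-out from 1)
bond 5 |J1  (only one effort-in slot at J1)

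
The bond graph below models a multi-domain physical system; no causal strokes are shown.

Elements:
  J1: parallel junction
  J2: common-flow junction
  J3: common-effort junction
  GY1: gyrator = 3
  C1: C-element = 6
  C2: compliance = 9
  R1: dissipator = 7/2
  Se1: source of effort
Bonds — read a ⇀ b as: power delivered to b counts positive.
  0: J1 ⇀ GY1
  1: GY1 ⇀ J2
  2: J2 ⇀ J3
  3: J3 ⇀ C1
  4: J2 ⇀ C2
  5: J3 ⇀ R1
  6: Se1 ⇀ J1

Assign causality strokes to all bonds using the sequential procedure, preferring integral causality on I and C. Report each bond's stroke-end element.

b6 |J1  (source Se1 imposes e)
b0 |GY1  (common-e at J1 fixed by 6)
b1 |GY1  (GY1 both-in/both-out from 0)
b2 |J2  (J2: bond 1 brought flow, rest push out)
b4 |J2  (J2 flow already set via bond 1)
b3 |J3  (C1 outputs effort q/C1)
b5 |R1  (0-jn J3 has e-setter on 3)

bond 0 stroke at GY1
bond 1 stroke at GY1
bond 2 stroke at J2
bond 3 stroke at J3
bond 4 stroke at J2
bond 5 stroke at R1
bond 6 stroke at J1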